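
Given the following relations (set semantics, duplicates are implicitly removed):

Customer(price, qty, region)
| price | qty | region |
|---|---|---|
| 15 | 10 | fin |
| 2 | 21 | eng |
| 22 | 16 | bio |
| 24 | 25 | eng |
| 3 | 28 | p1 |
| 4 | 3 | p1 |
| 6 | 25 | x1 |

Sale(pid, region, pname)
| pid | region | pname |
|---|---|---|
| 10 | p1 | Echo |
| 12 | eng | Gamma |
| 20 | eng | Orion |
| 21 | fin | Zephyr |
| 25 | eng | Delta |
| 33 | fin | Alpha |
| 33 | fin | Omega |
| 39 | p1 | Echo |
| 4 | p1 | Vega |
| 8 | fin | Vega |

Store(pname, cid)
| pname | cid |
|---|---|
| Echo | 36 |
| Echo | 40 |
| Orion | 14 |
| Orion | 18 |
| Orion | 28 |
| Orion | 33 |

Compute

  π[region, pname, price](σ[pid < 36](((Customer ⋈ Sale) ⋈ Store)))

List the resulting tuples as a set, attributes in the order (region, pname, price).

{(eng, Orion, 2), (eng, Orion, 24), (p1, Echo, 3), (p1, Echo, 4)}

Joining Customer and Sale on region yields {(15, 10, fin, 21, Zephyr), (15, 10, fin, 33, Alpha), (15, 10, fin, 33, Omega), (15, 10, fin, 8, Vega), (2, 21, eng, 12, Gamma), (2, 21, eng, 20, Orion), (2, 21, eng, 25, Delta), (24, 25, eng, 12, Gamma), (24, 25, eng, 20, Orion), (24, 25, eng, 25, Delta), (3, 28, p1, 10, Echo), (3, 28, p1, 39, Echo), (3, 28, p1, 4, Vega), (4, 3, p1, 10, Echo), (4, 3, p1, 39, Echo), (4, 3, p1, 4, Vega)}.
Joining (Customer ⋈ Sale) and Store on pname yields {(2, 21, eng, 20, Orion, 14), (2, 21, eng, 20, Orion, 18), (2, 21, eng, 20, Orion, 28), (2, 21, eng, 20, Orion, 33), (24, 25, eng, 20, Orion, 14), (24, 25, eng, 20, Orion, 18), (24, 25, eng, 20, Orion, 28), (24, 25, eng, 20, Orion, 33), (3, 28, p1, 10, Echo, 36), (3, 28, p1, 10, Echo, 40), (3, 28, p1, 39, Echo, 36), (3, 28, p1, 39, Echo, 40), (4, 3, p1, 10, Echo, 36), (4, 3, p1, 10, Echo, 40), (4, 3, p1, 39, Echo, 36), (4, 3, p1, 39, Echo, 40)}.
σ[pid < 36]: keep tuples satisfying pid < 36 → {(2, 21, eng, 20, Orion, 14), (2, 21, eng, 20, Orion, 18), (2, 21, eng, 20, Orion, 28), (2, 21, eng, 20, Orion, 33), (24, 25, eng, 20, Orion, 14), (24, 25, eng, 20, Orion, 18), (24, 25, eng, 20, Orion, 28), (24, 25, eng, 20, Orion, 33), (3, 28, p1, 10, Echo, 36), (3, 28, p1, 10, Echo, 40), (4, 3, p1, 10, Echo, 36), (4, 3, p1, 10, Echo, 40)}
Projecting to region, pname, price (8 duplicate(s) eliminated): {(eng, Orion, 2), (eng, Orion, 24), (p1, Echo, 3), (p1, Echo, 4)}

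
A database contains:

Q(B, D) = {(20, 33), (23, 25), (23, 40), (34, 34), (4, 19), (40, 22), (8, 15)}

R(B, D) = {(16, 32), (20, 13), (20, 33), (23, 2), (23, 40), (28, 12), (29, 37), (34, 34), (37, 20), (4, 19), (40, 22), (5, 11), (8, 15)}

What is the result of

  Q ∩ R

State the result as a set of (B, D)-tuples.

{(20, 33), (23, 40), (34, 34), (4, 19), (40, 22), (8, 15)}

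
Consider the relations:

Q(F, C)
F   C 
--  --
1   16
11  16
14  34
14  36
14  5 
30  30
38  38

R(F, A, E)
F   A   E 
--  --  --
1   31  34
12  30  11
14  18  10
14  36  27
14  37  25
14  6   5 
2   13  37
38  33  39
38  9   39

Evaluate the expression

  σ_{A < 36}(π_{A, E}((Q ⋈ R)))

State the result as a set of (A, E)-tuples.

Joining Q and R on F yields {(1, 16, 31, 34), (14, 34, 18, 10), (14, 34, 36, 27), (14, 34, 37, 25), (14, 34, 6, 5), (14, 36, 18, 10), (14, 36, 36, 27), (14, 36, 37, 25), (14, 36, 6, 5), (14, 5, 18, 10), (14, 5, 36, 27), (14, 5, 37, 25), (14, 5, 6, 5), (38, 38, 33, 39), (38, 38, 9, 39)}.
Keep only column(s) A, E (8 duplicate(s) eliminated): {(18, 10), (31, 34), (33, 39), (36, 27), (37, 25), (6, 5), (9, 39)}
σ[A < 36]: keep tuples satisfying A < 36 → {(18, 10), (31, 34), (33, 39), (6, 5), (9, 39)}

{(18, 10), (31, 34), (33, 39), (6, 5), (9, 39)}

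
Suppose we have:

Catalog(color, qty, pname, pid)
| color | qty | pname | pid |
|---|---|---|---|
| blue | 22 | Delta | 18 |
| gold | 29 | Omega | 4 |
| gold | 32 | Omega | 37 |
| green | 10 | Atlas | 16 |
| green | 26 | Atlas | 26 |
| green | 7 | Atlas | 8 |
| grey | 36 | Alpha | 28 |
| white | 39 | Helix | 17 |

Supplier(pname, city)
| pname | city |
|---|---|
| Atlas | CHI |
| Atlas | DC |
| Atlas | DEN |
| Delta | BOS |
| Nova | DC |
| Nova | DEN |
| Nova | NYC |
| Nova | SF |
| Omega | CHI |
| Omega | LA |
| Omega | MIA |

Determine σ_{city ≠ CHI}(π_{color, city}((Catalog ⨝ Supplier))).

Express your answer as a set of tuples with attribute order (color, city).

{(blue, BOS), (gold, LA), (gold, MIA), (green, DC), (green, DEN)}

Catalog ⋈ Supplier (natural join on pname): {(blue, 22, Delta, 18, BOS), (gold, 29, Omega, 4, CHI), (gold, 29, Omega, 4, LA), (gold, 29, Omega, 4, MIA), (gold, 32, Omega, 37, CHI), (gold, 32, Omega, 37, LA), (gold, 32, Omega, 37, MIA), (green, 10, Atlas, 16, CHI), (green, 10, Atlas, 16, DC), (green, 10, Atlas, 16, DEN), (green, 26, Atlas, 26, CHI), (green, 26, Atlas, 26, DC), (green, 26, Atlas, 26, DEN), (green, 7, Atlas, 8, CHI), (green, 7, Atlas, 8, DC), (green, 7, Atlas, 8, DEN)}
Projecting to color, city (9 duplicate(s) eliminated): {(blue, BOS), (gold, CHI), (gold, LA), (gold, MIA), (green, CHI), (green, DC), (green, DEN)}
σ[city ≠ CHI]: keep tuples satisfying city ≠ CHI → {(blue, BOS), (gold, LA), (gold, MIA), (green, DC), (green, DEN)}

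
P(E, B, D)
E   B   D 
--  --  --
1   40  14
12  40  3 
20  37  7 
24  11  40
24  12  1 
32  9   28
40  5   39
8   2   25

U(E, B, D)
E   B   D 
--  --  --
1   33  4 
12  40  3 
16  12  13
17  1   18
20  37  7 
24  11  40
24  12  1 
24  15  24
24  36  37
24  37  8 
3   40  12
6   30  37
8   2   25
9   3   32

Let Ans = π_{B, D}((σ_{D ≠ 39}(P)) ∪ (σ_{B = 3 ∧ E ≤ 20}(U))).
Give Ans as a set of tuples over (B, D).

{(11, 40), (12, 1), (2, 25), (3, 32), (37, 7), (40, 14), (40, 3), (9, 28)}

Apply σ_{D ≠ 39}; surviving tuples: {(1, 40, 14), (12, 40, 3), (20, 37, 7), (24, 11, 40), (24, 12, 1), (32, 9, 28), (8, 2, 25)}
Apply σ_{B = 3 ∧ E ≤ 20}; surviving tuples: {(9, 3, 32)}
Taking the union: {(1, 40, 14), (12, 40, 3), (20, 37, 7), (24, 11, 40), (24, 12, 1), (32, 9, 28), (8, 2, 25), (9, 3, 32)}
Projecting to B, D: {(11, 40), (12, 1), (2, 25), (3, 32), (37, 7), (40, 14), (40, 3), (9, 28)}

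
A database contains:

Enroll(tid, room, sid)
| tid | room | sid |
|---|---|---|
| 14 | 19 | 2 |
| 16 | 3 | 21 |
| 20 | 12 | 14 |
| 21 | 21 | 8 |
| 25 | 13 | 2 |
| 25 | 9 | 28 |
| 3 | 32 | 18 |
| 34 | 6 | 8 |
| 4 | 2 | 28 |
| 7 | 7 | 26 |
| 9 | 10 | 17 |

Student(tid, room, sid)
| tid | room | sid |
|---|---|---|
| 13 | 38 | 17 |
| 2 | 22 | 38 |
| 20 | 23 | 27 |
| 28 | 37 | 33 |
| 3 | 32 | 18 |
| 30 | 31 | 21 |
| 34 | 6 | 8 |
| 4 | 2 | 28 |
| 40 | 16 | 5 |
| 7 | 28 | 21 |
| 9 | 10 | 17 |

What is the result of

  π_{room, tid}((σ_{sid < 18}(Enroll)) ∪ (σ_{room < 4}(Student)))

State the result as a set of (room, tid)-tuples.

Apply σ_{sid < 18}; surviving tuples: {(14, 19, 2), (20, 12, 14), (21, 21, 8), (25, 13, 2), (34, 6, 8), (9, 10, 17)}
Apply σ_{room < 4}; surviving tuples: {(4, 2, 28)}
Set union of the two operands is {(14, 19, 2), (20, 12, 14), (21, 21, 8), (25, 13, 2), (34, 6, 8), (4, 2, 28), (9, 10, 17)}.
π[room, tid]: project onto (room, tid) → {(10, 9), (12, 20), (13, 25), (19, 14), (2, 4), (21, 21), (6, 34)}

{(10, 9), (12, 20), (13, 25), (19, 14), (2, 4), (21, 21), (6, 34)}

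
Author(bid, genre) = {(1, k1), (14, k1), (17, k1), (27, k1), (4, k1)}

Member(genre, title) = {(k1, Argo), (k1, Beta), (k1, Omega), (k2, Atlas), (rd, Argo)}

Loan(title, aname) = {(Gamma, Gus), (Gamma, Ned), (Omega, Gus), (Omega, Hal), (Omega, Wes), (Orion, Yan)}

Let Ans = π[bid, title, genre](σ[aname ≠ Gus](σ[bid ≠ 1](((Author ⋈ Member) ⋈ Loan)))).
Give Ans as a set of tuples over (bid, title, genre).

Author ⋈ Member (natural join on genre): {(1, k1, Argo), (1, k1, Beta), (1, k1, Omega), (14, k1, Argo), (14, k1, Beta), (14, k1, Omega), (17, k1, Argo), (17, k1, Beta), (17, k1, Omega), (27, k1, Argo), (27, k1, Beta), (27, k1, Omega), (4, k1, Argo), (4, k1, Beta), (4, k1, Omega)}
(Author ⋈ Member) ⋈ Loan (natural join on title): {(1, k1, Omega, Gus), (1, k1, Omega, Hal), (1, k1, Omega, Wes), (14, k1, Omega, Gus), (14, k1, Omega, Hal), (14, k1, Omega, Wes), (17, k1, Omega, Gus), (17, k1, Omega, Hal), (17, k1, Omega, Wes), (27, k1, Omega, Gus), (27, k1, Omega, Hal), (27, k1, Omega, Wes), (4, k1, Omega, Gus), (4, k1, Omega, Hal), (4, k1, Omega, Wes)}
Selection bid ≠ 1: {(14, k1, Omega, Gus), (14, k1, Omega, Hal), (14, k1, Omega, Wes), (17, k1, Omega, Gus), (17, k1, Omega, Hal), (17, k1, Omega, Wes), (27, k1, Omega, Gus), (27, k1, Omega, Hal), (27, k1, Omega, Wes), (4, k1, Omega, Gus), (4, k1, Omega, Hal), (4, k1, Omega, Wes)}
Selection aname ≠ Gus: {(14, k1, Omega, Hal), (14, k1, Omega, Wes), (17, k1, Omega, Hal), (17, k1, Omega, Wes), (27, k1, Omega, Hal), (27, k1, Omega, Wes), (4, k1, Omega, Hal), (4, k1, Omega, Wes)}
π[bid, title, genre]: project onto (bid, title, genre) (4 duplicate(s) eliminated) → {(14, Omega, k1), (17, Omega, k1), (27, Omega, k1), (4, Omega, k1)}

{(14, Omega, k1), (17, Omega, k1), (27, Omega, k1), (4, Omega, k1)}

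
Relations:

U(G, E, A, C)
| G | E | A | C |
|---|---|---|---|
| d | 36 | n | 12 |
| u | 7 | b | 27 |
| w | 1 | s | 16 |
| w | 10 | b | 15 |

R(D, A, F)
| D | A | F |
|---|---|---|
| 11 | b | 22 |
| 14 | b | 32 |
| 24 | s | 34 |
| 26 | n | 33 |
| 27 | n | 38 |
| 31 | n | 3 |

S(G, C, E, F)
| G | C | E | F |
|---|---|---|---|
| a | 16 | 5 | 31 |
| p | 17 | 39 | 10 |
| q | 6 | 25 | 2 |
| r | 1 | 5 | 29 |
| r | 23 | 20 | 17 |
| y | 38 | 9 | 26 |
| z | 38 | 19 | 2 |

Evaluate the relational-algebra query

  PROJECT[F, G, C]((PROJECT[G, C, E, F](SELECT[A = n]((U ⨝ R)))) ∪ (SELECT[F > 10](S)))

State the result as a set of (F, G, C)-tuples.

{(17, r, 23), (26, y, 38), (29, r, 1), (3, d, 12), (31, a, 16), (33, d, 12), (38, d, 12)}

Natural join on A: {(d, 36, n, 12, 26, 33), (d, 36, n, 12, 27, 38), (d, 36, n, 12, 31, 3), (u, 7, b, 27, 11, 22), (u, 7, b, 27, 14, 32), (w, 1, s, 16, 24, 34), (w, 10, b, 15, 11, 22), (w, 10, b, 15, 14, 32)}
Filtering on A = n leaves {(d, 36, n, 12, 26, 33), (d, 36, n, 12, 27, 38), (d, 36, n, 12, 31, 3)}.
Projecting to G, C, E, F: {(d, 12, 36, 3), (d, 12, 36, 33), (d, 12, 36, 38)}
Filtering on F > 10 leaves {(a, 16, 5, 31), (r, 1, 5, 29), (r, 23, 20, 17), (y, 38, 9, 26)}.
Union: {(d, 12, 36, 3), (d, 12, 36, 33), (d, 12, 36, 38)} with {(a, 16, 5, 31), (r, 1, 5, 29), (r, 23, 20, 17), (y, 38, 9, 26)} → {(a, 16, 5, 31), (d, 12, 36, 3), (d, 12, 36, 33), (d, 12, 36, 38), (r, 1, 5, 29), (r, 23, 20, 17), (y, 38, 9, 26)}
Projecting to F, G, C: {(17, r, 23), (26, y, 38), (29, r, 1), (3, d, 12), (31, a, 16), (33, d, 12), (38, d, 12)}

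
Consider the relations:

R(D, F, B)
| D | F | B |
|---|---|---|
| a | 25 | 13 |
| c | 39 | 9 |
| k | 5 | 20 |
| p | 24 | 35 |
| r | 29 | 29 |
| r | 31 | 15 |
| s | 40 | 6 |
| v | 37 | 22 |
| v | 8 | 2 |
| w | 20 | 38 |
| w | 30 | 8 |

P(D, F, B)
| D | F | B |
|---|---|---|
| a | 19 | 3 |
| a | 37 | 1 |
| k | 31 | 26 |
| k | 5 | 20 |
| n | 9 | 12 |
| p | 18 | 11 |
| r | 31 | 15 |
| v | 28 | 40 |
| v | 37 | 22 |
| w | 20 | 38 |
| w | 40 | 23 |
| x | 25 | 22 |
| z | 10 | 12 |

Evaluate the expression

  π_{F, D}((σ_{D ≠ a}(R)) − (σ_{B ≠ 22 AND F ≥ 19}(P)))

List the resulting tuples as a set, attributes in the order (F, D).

{(24, p), (29, r), (30, w), (37, v), (39, c), (40, s), (5, k), (8, v)}

σ[D ≠ a]: keep tuples satisfying D ≠ a → {(c, 39, 9), (k, 5, 20), (p, 24, 35), (r, 29, 29), (r, 31, 15), (s, 40, 6), (v, 37, 22), (v, 8, 2), (w, 20, 38), (w, 30, 8)}
σ[B ≠ 22 AND F ≥ 19]: keep tuples satisfying B ≠ 22 AND F ≥ 19 → {(a, 19, 3), (a, 37, 1), (k, 31, 26), (r, 31, 15), (v, 28, 40), (w, 20, 38), (w, 40, 23)}
Taking the difference: {(c, 39, 9), (k, 5, 20), (p, 24, 35), (r, 29, 29), (s, 40, 6), (v, 37, 22), (v, 8, 2), (w, 30, 8)}
π_{F, D} gives {(24, p), (29, r), (30, w), (37, v), (39, c), (40, s), (5, k), (8, v)}.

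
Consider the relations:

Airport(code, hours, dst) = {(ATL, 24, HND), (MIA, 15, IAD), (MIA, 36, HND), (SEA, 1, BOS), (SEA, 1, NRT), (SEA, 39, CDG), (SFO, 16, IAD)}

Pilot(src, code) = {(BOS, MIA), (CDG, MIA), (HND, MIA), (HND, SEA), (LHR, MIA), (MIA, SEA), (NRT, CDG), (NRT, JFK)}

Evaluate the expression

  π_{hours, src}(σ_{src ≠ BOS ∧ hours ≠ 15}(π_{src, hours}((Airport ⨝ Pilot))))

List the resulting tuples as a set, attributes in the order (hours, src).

{(1, HND), (1, MIA), (36, CDG), (36, HND), (36, LHR), (39, HND), (39, MIA)}

Airport ⋈ Pilot (natural join on code): {(MIA, 15, IAD, BOS), (MIA, 15, IAD, CDG), (MIA, 15, IAD, HND), (MIA, 15, IAD, LHR), (MIA, 36, HND, BOS), (MIA, 36, HND, CDG), (MIA, 36, HND, HND), (MIA, 36, HND, LHR), (SEA, 1, BOS, HND), (SEA, 1, BOS, MIA), (SEA, 1, NRT, HND), (SEA, 1, NRT, MIA), (SEA, 39, CDG, HND), (SEA, 39, CDG, MIA)}
π[src, hours]: project onto (src, hours) (2 duplicate(s) eliminated) → {(BOS, 15), (BOS, 36), (CDG, 15), (CDG, 36), (HND, 1), (HND, 15), (HND, 36), (HND, 39), (LHR, 15), (LHR, 36), (MIA, 1), (MIA, 39)}
σ[src ≠ BOS ∧ hours ≠ 15]: keep tuples satisfying src ≠ BOS ∧ hours ≠ 15 → {(CDG, 36), (HND, 1), (HND, 36), (HND, 39), (LHR, 36), (MIA, 1), (MIA, 39)}
π[hours, src]: project onto (hours, src) → {(1, HND), (1, MIA), (36, CDG), (36, HND), (36, LHR), (39, HND), (39, MIA)}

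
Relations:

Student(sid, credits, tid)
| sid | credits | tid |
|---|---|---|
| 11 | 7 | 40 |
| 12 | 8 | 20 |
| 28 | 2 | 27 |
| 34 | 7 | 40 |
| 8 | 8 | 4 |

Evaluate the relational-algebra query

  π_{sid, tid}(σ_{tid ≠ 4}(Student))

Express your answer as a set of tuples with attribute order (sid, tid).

{(11, 40), (12, 20), (28, 27), (34, 40)}

Selection tid ≠ 4: {(11, 7, 40), (12, 8, 20), (28, 2, 27), (34, 7, 40)}
Projecting to sid, tid: {(11, 40), (12, 20), (28, 27), (34, 40)}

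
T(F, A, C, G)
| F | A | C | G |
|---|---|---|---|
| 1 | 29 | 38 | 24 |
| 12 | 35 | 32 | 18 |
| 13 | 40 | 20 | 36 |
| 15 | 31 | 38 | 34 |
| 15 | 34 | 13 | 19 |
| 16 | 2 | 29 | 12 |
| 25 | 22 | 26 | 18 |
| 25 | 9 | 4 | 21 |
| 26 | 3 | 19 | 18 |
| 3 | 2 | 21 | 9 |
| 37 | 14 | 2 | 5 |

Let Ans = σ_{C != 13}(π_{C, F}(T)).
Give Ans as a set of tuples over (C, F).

{(19, 26), (2, 37), (20, 13), (21, 3), (26, 25), (29, 16), (32, 12), (38, 1), (38, 15), (4, 25)}

Keep only column(s) C, F: {(13, 15), (19, 26), (2, 37), (20, 13), (21, 3), (26, 25), (29, 16), (32, 12), (38, 1), (38, 15), (4, 25)}
Selection C != 13: {(19, 26), (2, 37), (20, 13), (21, 3), (26, 25), (29, 16), (32, 12), (38, 1), (38, 15), (4, 25)}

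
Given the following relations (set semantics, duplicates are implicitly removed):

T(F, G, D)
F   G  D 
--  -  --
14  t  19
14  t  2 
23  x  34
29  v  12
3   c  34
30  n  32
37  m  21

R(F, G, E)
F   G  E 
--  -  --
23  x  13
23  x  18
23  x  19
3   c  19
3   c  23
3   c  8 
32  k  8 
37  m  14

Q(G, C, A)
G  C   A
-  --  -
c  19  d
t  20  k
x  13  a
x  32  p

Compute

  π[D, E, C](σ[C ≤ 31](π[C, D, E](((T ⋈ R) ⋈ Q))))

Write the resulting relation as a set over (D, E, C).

{(34, 13, 13), (34, 18, 13), (34, 19, 13), (34, 19, 19), (34, 23, 19), (34, 8, 19)}

T ⋈ R (natural join on F, G): {(23, x, 34, 13), (23, x, 34, 18), (23, x, 34, 19), (3, c, 34, 19), (3, c, 34, 23), (3, c, 34, 8), (37, m, 21, 14)}
(T ⋈ R) ⋈ Q (natural join on G): {(23, x, 34, 13, 13, a), (23, x, 34, 13, 32, p), (23, x, 34, 18, 13, a), (23, x, 34, 18, 32, p), (23, x, 34, 19, 13, a), (23, x, 34, 19, 32, p), (3, c, 34, 19, 19, d), (3, c, 34, 23, 19, d), (3, c, 34, 8, 19, d)}
π[C, D, E]: project onto (C, D, E) → {(13, 34, 13), (13, 34, 18), (13, 34, 19), (19, 34, 19), (19, 34, 23), (19, 34, 8), (32, 34, 13), (32, 34, 18), (32, 34, 19)}
σ[C ≤ 31]: keep tuples satisfying C ≤ 31 → {(13, 34, 13), (13, 34, 18), (13, 34, 19), (19, 34, 19), (19, 34, 23), (19, 34, 8)}
π[D, E, C]: project onto (D, E, C) → {(34, 13, 13), (34, 18, 13), (34, 19, 13), (34, 19, 19), (34, 23, 19), (34, 8, 19)}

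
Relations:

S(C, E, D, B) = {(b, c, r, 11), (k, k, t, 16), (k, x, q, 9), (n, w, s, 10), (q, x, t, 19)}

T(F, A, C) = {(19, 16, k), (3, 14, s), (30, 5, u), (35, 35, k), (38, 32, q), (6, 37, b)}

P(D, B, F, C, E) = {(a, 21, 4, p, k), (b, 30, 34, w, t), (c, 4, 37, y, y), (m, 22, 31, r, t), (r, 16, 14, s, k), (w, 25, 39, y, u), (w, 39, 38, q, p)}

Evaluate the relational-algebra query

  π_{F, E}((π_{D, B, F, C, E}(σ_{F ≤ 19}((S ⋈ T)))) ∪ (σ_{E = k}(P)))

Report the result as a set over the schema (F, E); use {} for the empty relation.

Natural join on C: {(b, c, r, 11, 6, 37), (k, k, t, 16, 19, 16), (k, k, t, 16, 35, 35), (k, x, q, 9, 19, 16), (k, x, q, 9, 35, 35), (q, x, t, 19, 38, 32)}
Filtering on F ≤ 19 leaves {(b, c, r, 11, 6, 37), (k, k, t, 16, 19, 16), (k, x, q, 9, 19, 16)}.
Projecting to D, B, F, C, E: {(q, 9, 19, k, x), (r, 11, 6, b, c), (t, 16, 19, k, k)}
Filtering on E = k leaves {(a, 21, 4, p, k), (r, 16, 14, s, k)}.
Taking the union: {(a, 21, 4, p, k), (q, 9, 19, k, x), (r, 11, 6, b, c), (r, 16, 14, s, k), (t, 16, 19, k, k)}
Projecting to F, E: {(14, k), (19, k), (19, x), (4, k), (6, c)}

{(14, k), (19, k), (19, x), (4, k), (6, c)}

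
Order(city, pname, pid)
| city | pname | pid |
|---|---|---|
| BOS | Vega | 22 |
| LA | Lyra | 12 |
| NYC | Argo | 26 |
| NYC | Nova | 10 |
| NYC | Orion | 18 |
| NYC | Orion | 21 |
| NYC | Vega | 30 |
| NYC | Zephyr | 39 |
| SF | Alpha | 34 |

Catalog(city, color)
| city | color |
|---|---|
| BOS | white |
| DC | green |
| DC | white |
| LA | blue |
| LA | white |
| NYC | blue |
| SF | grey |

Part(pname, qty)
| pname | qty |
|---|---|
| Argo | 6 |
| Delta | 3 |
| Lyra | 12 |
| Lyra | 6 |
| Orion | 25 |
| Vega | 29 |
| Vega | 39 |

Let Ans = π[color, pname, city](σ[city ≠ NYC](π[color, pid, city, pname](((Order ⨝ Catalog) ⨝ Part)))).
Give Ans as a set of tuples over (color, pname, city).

{(blue, Lyra, LA), (white, Lyra, LA), (white, Vega, BOS)}

Order ⋈ Catalog (natural join on city): {(BOS, Vega, 22, white), (LA, Lyra, 12, blue), (LA, Lyra, 12, white), (NYC, Argo, 26, blue), (NYC, Nova, 10, blue), (NYC, Orion, 18, blue), (NYC, Orion, 21, blue), (NYC, Vega, 30, blue), (NYC, Zephyr, 39, blue), (SF, Alpha, 34, grey)}
(Order ⨝ Catalog) ⋈ Part (natural join on pname): {(BOS, Vega, 22, white, 29), (BOS, Vega, 22, white, 39), (LA, Lyra, 12, blue, 12), (LA, Lyra, 12, blue, 6), (LA, Lyra, 12, white, 12), (LA, Lyra, 12, white, 6), (NYC, Argo, 26, blue, 6), (NYC, Orion, 18, blue, 25), (NYC, Orion, 21, blue, 25), (NYC, Vega, 30, blue, 29), (NYC, Vega, 30, blue, 39)}
π[color, pid, city, pname]: project onto (color, pid, city, pname) (4 duplicate(s) eliminated) → {(blue, 12, LA, Lyra), (blue, 18, NYC, Orion), (blue, 21, NYC, Orion), (blue, 26, NYC, Argo), (blue, 30, NYC, Vega), (white, 12, LA, Lyra), (white, 22, BOS, Vega)}
Filtering on city ≠ NYC leaves {(blue, 12, LA, Lyra), (white, 12, LA, Lyra), (white, 22, BOS, Vega)}.
π[color, pname, city]: project onto (color, pname, city) → {(blue, Lyra, LA), (white, Lyra, LA), (white, Vega, BOS)}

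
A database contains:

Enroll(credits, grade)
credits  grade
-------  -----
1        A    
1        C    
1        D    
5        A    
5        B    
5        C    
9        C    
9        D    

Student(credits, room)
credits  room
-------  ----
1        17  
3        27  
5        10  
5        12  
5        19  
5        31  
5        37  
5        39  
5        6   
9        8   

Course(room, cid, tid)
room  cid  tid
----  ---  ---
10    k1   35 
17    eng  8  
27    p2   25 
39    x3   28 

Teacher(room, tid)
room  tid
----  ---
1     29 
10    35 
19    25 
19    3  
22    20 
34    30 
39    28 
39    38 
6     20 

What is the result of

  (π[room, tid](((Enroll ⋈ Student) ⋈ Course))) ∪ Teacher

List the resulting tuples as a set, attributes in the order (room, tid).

{(1, 29), (10, 35), (17, 8), (19, 25), (19, 3), (22, 20), (34, 30), (39, 28), (39, 38), (6, 20)}

Joining Enroll and Student on credits yields {(1, A, 17), (1, C, 17), (1, D, 17), (5, A, 10), (5, A, 12), (5, A, 19), (5, A, 31), (5, A, 37), (5, A, 39), (5, A, 6), (5, B, 10), (5, B, 12), (5, B, 19), (5, B, 31), (5, B, 37), (5, B, 39), (5, B, 6), (5, C, 10), (5, C, 12), (5, C, 19), (5, C, 31), (5, C, 37), (5, C, 39), (5, C, 6), (9, C, 8), (9, D, 8)}.
Joining (Enroll ⋈ Student) and Course on room yields {(1, A, 17, eng, 8), (1, C, 17, eng, 8), (1, D, 17, eng, 8), (5, A, 10, k1, 35), (5, A, 39, x3, 28), (5, B, 10, k1, 35), (5, B, 39, x3, 28), (5, C, 10, k1, 35), (5, C, 39, x3, 28)}.
π[room, tid]: project onto (room, tid) (6 duplicate(s) eliminated) → {(10, 35), (17, 8), (39, 28)}
Taking the union: {(1, 29), (10, 35), (17, 8), (19, 25), (19, 3), (22, 20), (34, 30), (39, 28), (39, 38), (6, 20)}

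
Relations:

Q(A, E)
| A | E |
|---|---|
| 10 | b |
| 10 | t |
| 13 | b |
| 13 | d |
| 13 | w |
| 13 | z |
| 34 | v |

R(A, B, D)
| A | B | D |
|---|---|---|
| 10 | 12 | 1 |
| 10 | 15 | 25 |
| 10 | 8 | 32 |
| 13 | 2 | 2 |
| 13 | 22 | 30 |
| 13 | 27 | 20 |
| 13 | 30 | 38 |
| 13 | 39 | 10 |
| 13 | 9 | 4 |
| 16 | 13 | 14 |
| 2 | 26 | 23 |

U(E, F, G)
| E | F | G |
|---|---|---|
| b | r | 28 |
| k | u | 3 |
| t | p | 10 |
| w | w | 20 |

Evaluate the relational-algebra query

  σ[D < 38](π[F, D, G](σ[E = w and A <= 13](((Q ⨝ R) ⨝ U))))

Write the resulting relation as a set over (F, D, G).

Joining Q and R on A yields {(10, b, 12, 1), (10, b, 15, 25), (10, b, 8, 32), (10, t, 12, 1), (10, t, 15, 25), (10, t, 8, 32), (13, b, 2, 2), (13, b, 22, 30), (13, b, 27, 20), (13, b, 30, 38), (13, b, 39, 10), (13, b, 9, 4), (13, d, 2, 2), (13, d, 22, 30), (13, d, 27, 20), (13, d, 30, 38), (13, d, 39, 10), (13, d, 9, 4), (13, w, 2, 2), (13, w, 22, 30), (13, w, 27, 20), (13, w, 30, 38), (13, w, 39, 10), (13, w, 9, 4), (13, z, 2, 2), (13, z, 22, 30), (13, z, 27, 20), (13, z, 30, 38), (13, z, 39, 10), (13, z, 9, 4)}.
Joining (Q ⨝ R) and U on E yields {(10, b, 12, 1, r, 28), (10, b, 15, 25, r, 28), (10, b, 8, 32, r, 28), (10, t, 12, 1, p, 10), (10, t, 15, 25, p, 10), (10, t, 8, 32, p, 10), (13, b, 2, 2, r, 28), (13, b, 22, 30, r, 28), (13, b, 27, 20, r, 28), (13, b, 30, 38, r, 28), (13, b, 39, 10, r, 28), (13, b, 9, 4, r, 28), (13, w, 2, 2, w, 20), (13, w, 22, 30, w, 20), (13, w, 27, 20, w, 20), (13, w, 30, 38, w, 20), (13, w, 39, 10, w, 20), (13, w, 9, 4, w, 20)}.
Filtering on E = w and A <= 13 leaves {(13, w, 2, 2, w, 20), (13, w, 22, 30, w, 20), (13, w, 27, 20, w, 20), (13, w, 30, 38, w, 20), (13, w, 39, 10, w, 20), (13, w, 9, 4, w, 20)}.
π_{F, D, G} gives {(w, 10, 20), (w, 2, 20), (w, 20, 20), (w, 30, 20), (w, 38, 20), (w, 4, 20)}.
Filtering on D < 38 leaves {(w, 10, 20), (w, 2, 20), (w, 20, 20), (w, 30, 20), (w, 4, 20)}.

{(w, 10, 20), (w, 2, 20), (w, 20, 20), (w, 30, 20), (w, 4, 20)}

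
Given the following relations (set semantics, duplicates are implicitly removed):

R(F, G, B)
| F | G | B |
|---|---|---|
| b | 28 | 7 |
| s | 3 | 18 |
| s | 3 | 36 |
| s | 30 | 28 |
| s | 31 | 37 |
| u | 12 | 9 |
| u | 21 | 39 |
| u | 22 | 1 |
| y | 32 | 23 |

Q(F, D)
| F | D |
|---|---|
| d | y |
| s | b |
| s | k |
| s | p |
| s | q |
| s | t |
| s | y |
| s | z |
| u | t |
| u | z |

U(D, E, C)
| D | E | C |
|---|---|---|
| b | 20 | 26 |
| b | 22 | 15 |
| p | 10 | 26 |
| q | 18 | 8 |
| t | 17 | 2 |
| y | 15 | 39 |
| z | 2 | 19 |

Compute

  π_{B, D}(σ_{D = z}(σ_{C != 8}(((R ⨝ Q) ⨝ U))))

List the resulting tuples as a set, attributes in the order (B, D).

{(1, z), (18, z), (28, z), (36, z), (37, z), (39, z), (9, z)}

Natural join on F: {(s, 3, 18, b), (s, 3, 18, k), (s, 3, 18, p), (s, 3, 18, q), (s, 3, 18, t), (s, 3, 18, y), (s, 3, 18, z), (s, 3, 36, b), (s, 3, 36, k), (s, 3, 36, p), (s, 3, 36, q), (s, 3, 36, t), (s, 3, 36, y), (s, 3, 36, z), (s, 30, 28, b), (s, 30, 28, k), (s, 30, 28, p), (s, 30, 28, q), (s, 30, 28, t), (s, 30, 28, y), (s, 30, 28, z), (s, 31, 37, b), (s, 31, 37, k), (s, 31, 37, p), (s, 31, 37, q), (s, 31, 37, t), (s, 31, 37, y), (s, 31, 37, z), (u, 12, 9, t), (u, 12, 9, z), (u, 21, 39, t), (u, 21, 39, z), (u, 22, 1, t), (u, 22, 1, z)}
Natural join on D: {(s, 3, 18, b, 20, 26), (s, 3, 18, b, 22, 15), (s, 3, 18, p, 10, 26), (s, 3, 18, q, 18, 8), (s, 3, 18, t, 17, 2), (s, 3, 18, y, 15, 39), (s, 3, 18, z, 2, 19), (s, 3, 36, b, 20, 26), (s, 3, 36, b, 22, 15), (s, 3, 36, p, 10, 26), (s, 3, 36, q, 18, 8), (s, 3, 36, t, 17, 2), (s, 3, 36, y, 15, 39), (s, 3, 36, z, 2, 19), (s, 30, 28, b, 20, 26), (s, 30, 28, b, 22, 15), (s, 30, 28, p, 10, 26), (s, 30, 28, q, 18, 8), (s, 30, 28, t, 17, 2), (s, 30, 28, y, 15, 39), (s, 30, 28, z, 2, 19), (s, 31, 37, b, 20, 26), (s, 31, 37, b, 22, 15), (s, 31, 37, p, 10, 26), (s, 31, 37, q, 18, 8), (s, 31, 37, t, 17, 2), (s, 31, 37, y, 15, 39), (s, 31, 37, z, 2, 19), (u, 12, 9, t, 17, 2), (u, 12, 9, z, 2, 19), (u, 21, 39, t, 17, 2), (u, 21, 39, z, 2, 19), (u, 22, 1, t, 17, 2), (u, 22, 1, z, 2, 19)}
σ[C != 8]: keep tuples satisfying C != 8 → {(s, 3, 18, b, 20, 26), (s, 3, 18, b, 22, 15), (s, 3, 18, p, 10, 26), (s, 3, 18, t, 17, 2), (s, 3, 18, y, 15, 39), (s, 3, 18, z, 2, 19), (s, 3, 36, b, 20, 26), (s, 3, 36, b, 22, 15), (s, 3, 36, p, 10, 26), (s, 3, 36, t, 17, 2), (s, 3, 36, y, 15, 39), (s, 3, 36, z, 2, 19), (s, 30, 28, b, 20, 26), (s, 30, 28, b, 22, 15), (s, 30, 28, p, 10, 26), (s, 30, 28, t, 17, 2), (s, 30, 28, y, 15, 39), (s, 30, 28, z, 2, 19), (s, 31, 37, b, 20, 26), (s, 31, 37, b, 22, 15), (s, 31, 37, p, 10, 26), (s, 31, 37, t, 17, 2), (s, 31, 37, y, 15, 39), (s, 31, 37, z, 2, 19), (u, 12, 9, t, 17, 2), (u, 12, 9, z, 2, 19), (u, 21, 39, t, 17, 2), (u, 21, 39, z, 2, 19), (u, 22, 1, t, 17, 2), (u, 22, 1, z, 2, 19)}
σ[D = z]: keep tuples satisfying D = z → {(s, 3, 18, z, 2, 19), (s, 3, 36, z, 2, 19), (s, 30, 28, z, 2, 19), (s, 31, 37, z, 2, 19), (u, 12, 9, z, 2, 19), (u, 21, 39, z, 2, 19), (u, 22, 1, z, 2, 19)}
Projecting to B, D: {(1, z), (18, z), (28, z), (36, z), (37, z), (39, z), (9, z)}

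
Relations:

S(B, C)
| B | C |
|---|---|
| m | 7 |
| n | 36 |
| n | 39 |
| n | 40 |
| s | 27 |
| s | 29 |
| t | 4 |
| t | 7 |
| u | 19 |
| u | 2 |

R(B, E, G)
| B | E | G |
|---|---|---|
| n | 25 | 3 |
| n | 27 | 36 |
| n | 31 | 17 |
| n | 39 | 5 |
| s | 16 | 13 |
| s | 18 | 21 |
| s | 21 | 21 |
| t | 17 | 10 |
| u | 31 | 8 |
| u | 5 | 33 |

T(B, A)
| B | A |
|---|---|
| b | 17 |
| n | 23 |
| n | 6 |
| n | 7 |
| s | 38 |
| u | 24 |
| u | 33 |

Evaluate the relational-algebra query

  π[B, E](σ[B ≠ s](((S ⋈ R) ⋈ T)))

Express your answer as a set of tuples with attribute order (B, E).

{(n, 25), (n, 27), (n, 31), (n, 39), (u, 31), (u, 5)}

S ⋈ R (natural join on B): {(n, 36, 25, 3), (n, 36, 27, 36), (n, 36, 31, 17), (n, 36, 39, 5), (n, 39, 25, 3), (n, 39, 27, 36), (n, 39, 31, 17), (n, 39, 39, 5), (n, 40, 25, 3), (n, 40, 27, 36), (n, 40, 31, 17), (n, 40, 39, 5), (s, 27, 16, 13), (s, 27, 18, 21), (s, 27, 21, 21), (s, 29, 16, 13), (s, 29, 18, 21), (s, 29, 21, 21), (t, 4, 17, 10), (t, 7, 17, 10), (u, 19, 31, 8), (u, 19, 5, 33), (u, 2, 31, 8), (u, 2, 5, 33)}
(S ⋈ R) ⋈ T (natural join on B): {(n, 36, 25, 3, 23), (n, 36, 25, 3, 6), (n, 36, 25, 3, 7), (n, 36, 27, 36, 23), (n, 36, 27, 36, 6), (n, 36, 27, 36, 7), (n, 36, 31, 17, 23), (n, 36, 31, 17, 6), (n, 36, 31, 17, 7), (n, 36, 39, 5, 23), (n, 36, 39, 5, 6), (n, 36, 39, 5, 7), (n, 39, 25, 3, 23), (n, 39, 25, 3, 6), (n, 39, 25, 3, 7), (n, 39, 27, 36, 23), (n, 39, 27, 36, 6), (n, 39, 27, 36, 7), (n, 39, 31, 17, 23), (n, 39, 31, 17, 6), (n, 39, 31, 17, 7), (n, 39, 39, 5, 23), (n, 39, 39, 5, 6), (n, 39, 39, 5, 7), (n, 40, 25, 3, 23), (n, 40, 25, 3, 6), (n, 40, 25, 3, 7), (n, 40, 27, 36, 23), (n, 40, 27, 36, 6), (n, 40, 27, 36, 7), (n, 40, 31, 17, 23), (n, 40, 31, 17, 6), (n, 40, 31, 17, 7), (n, 40, 39, 5, 23), (n, 40, 39, 5, 6), (n, 40, 39, 5, 7), (s, 27, 16, 13, 38), (s, 27, 18, 21, 38), (s, 27, 21, 21, 38), (s, 29, 16, 13, 38), (s, 29, 18, 21, 38), (s, 29, 21, 21, 38), (u, 19, 31, 8, 24), (u, 19, 31, 8, 33), (u, 19, 5, 33, 24), (u, 19, 5, 33, 33), (u, 2, 31, 8, 24), (u, 2, 31, 8, 33), (u, 2, 5, 33, 24), (u, 2, 5, 33, 33)}
σ[B ≠ s]: keep tuples satisfying B ≠ s → {(n, 36, 25, 3, 23), (n, 36, 25, 3, 6), (n, 36, 25, 3, 7), (n, 36, 27, 36, 23), (n, 36, 27, 36, 6), (n, 36, 27, 36, 7), (n, 36, 31, 17, 23), (n, 36, 31, 17, 6), (n, 36, 31, 17, 7), (n, 36, 39, 5, 23), (n, 36, 39, 5, 6), (n, 36, 39, 5, 7), (n, 39, 25, 3, 23), (n, 39, 25, 3, 6), (n, 39, 25, 3, 7), (n, 39, 27, 36, 23), (n, 39, 27, 36, 6), (n, 39, 27, 36, 7), (n, 39, 31, 17, 23), (n, 39, 31, 17, 6), (n, 39, 31, 17, 7), (n, 39, 39, 5, 23), (n, 39, 39, 5, 6), (n, 39, 39, 5, 7), (n, 40, 25, 3, 23), (n, 40, 25, 3, 6), (n, 40, 25, 3, 7), (n, 40, 27, 36, 23), (n, 40, 27, 36, 6), (n, 40, 27, 36, 7), (n, 40, 31, 17, 23), (n, 40, 31, 17, 6), (n, 40, 31, 17, 7), (n, 40, 39, 5, 23), (n, 40, 39, 5, 6), (n, 40, 39, 5, 7), (u, 19, 31, 8, 24), (u, 19, 31, 8, 33), (u, 19, 5, 33, 24), (u, 19, 5, 33, 33), (u, 2, 31, 8, 24), (u, 2, 31, 8, 33), (u, 2, 5, 33, 24), (u, 2, 5, 33, 33)}
Keep only column(s) B, E (38 duplicate(s) eliminated): {(n, 25), (n, 27), (n, 31), (n, 39), (u, 31), (u, 5)}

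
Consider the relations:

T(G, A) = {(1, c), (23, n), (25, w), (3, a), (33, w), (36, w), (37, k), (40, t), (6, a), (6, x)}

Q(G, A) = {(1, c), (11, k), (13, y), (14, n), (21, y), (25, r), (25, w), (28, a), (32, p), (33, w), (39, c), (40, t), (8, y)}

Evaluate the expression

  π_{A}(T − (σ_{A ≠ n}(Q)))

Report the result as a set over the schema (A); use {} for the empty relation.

{a, k, n, w, x}

σ[A ≠ n]: keep tuples satisfying A ≠ n → {(1, c), (11, k), (13, y), (21, y), (25, r), (25, w), (28, a), (32, p), (33, w), (39, c), (40, t), (8, y)}
Difference: {(1, c), (23, n), (25, w), (3, a), (33, w), (36, w), (37, k), (40, t), (6, a), (6, x)} with {(1, c), (11, k), (13, y), (21, y), (25, r), (25, w), (28, a), (32, p), (33, w), (39, c), (40, t), (8, y)} → {(23, n), (3, a), (36, w), (37, k), (6, a), (6, x)}
π[A]: project onto (A) (1 duplicate(s) eliminated) → {a, k, n, w, x}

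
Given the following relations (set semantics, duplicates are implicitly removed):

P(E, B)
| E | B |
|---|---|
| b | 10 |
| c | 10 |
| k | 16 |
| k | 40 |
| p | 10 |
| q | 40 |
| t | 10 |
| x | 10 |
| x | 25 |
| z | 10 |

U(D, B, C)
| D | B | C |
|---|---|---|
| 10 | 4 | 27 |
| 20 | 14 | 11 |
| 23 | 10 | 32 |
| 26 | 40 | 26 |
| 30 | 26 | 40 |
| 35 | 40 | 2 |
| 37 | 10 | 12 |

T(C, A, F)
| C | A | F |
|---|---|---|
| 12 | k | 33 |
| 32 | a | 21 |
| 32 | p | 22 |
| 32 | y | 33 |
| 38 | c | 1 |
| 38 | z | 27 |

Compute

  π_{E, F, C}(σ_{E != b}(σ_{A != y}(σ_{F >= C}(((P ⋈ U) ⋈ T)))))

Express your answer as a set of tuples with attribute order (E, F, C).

P ⋈ U (natural join on B): {(b, 10, 23, 32), (b, 10, 37, 12), (c, 10, 23, 32), (c, 10, 37, 12), (k, 40, 26, 26), (k, 40, 35, 2), (p, 10, 23, 32), (p, 10, 37, 12), (q, 40, 26, 26), (q, 40, 35, 2), (t, 10, 23, 32), (t, 10, 37, 12), (x, 10, 23, 32), (x, 10, 37, 12), (z, 10, 23, 32), (z, 10, 37, 12)}
(P ⋈ U) ⋈ T (natural join on C): {(b, 10, 23, 32, a, 21), (b, 10, 23, 32, p, 22), (b, 10, 23, 32, y, 33), (b, 10, 37, 12, k, 33), (c, 10, 23, 32, a, 21), (c, 10, 23, 32, p, 22), (c, 10, 23, 32, y, 33), (c, 10, 37, 12, k, 33), (p, 10, 23, 32, a, 21), (p, 10, 23, 32, p, 22), (p, 10, 23, 32, y, 33), (p, 10, 37, 12, k, 33), (t, 10, 23, 32, a, 21), (t, 10, 23, 32, p, 22), (t, 10, 23, 32, y, 33), (t, 10, 37, 12, k, 33), (x, 10, 23, 32, a, 21), (x, 10, 23, 32, p, 22), (x, 10, 23, 32, y, 33), (x, 10, 37, 12, k, 33), (z, 10, 23, 32, a, 21), (z, 10, 23, 32, p, 22), (z, 10, 23, 32, y, 33), (z, 10, 37, 12, k, 33)}
σ[F >= C]: keep tuples satisfying F >= C → {(b, 10, 23, 32, y, 33), (b, 10, 37, 12, k, 33), (c, 10, 23, 32, y, 33), (c, 10, 37, 12, k, 33), (p, 10, 23, 32, y, 33), (p, 10, 37, 12, k, 33), (t, 10, 23, 32, y, 33), (t, 10, 37, 12, k, 33), (x, 10, 23, 32, y, 33), (x, 10, 37, 12, k, 33), (z, 10, 23, 32, y, 33), (z, 10, 37, 12, k, 33)}
σ[A != y]: keep tuples satisfying A != y → {(b, 10, 37, 12, k, 33), (c, 10, 37, 12, k, 33), (p, 10, 37, 12, k, 33), (t, 10, 37, 12, k, 33), (x, 10, 37, 12, k, 33), (z, 10, 37, 12, k, 33)}
σ[E != b]: keep tuples satisfying E != b → {(c, 10, 37, 12, k, 33), (p, 10, 37, 12, k, 33), (t, 10, 37, 12, k, 33), (x, 10, 37, 12, k, 33), (z, 10, 37, 12, k, 33)}
Projecting to E, F, C: {(c, 33, 12), (p, 33, 12), (t, 33, 12), (x, 33, 12), (z, 33, 12)}

{(c, 33, 12), (p, 33, 12), (t, 33, 12), (x, 33, 12), (z, 33, 12)}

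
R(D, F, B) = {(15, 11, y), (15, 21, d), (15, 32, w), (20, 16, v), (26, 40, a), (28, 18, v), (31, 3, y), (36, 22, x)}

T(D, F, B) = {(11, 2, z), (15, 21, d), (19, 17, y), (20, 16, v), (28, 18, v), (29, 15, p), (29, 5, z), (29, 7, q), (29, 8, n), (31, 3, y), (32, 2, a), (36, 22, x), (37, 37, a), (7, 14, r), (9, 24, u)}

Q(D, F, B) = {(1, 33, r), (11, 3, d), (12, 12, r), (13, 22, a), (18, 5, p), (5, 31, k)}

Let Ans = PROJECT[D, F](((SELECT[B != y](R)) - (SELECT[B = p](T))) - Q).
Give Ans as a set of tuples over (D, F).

{(15, 21), (15, 32), (20, 16), (26, 40), (28, 18), (36, 22)}

Apply σ_{B != y}; surviving tuples: {(15, 21, d), (15, 32, w), (20, 16, v), (26, 40, a), (28, 18, v), (36, 22, x)}
Apply σ_{B = p}; surviving tuples: {(29, 15, p)}
Difference: {(15, 21, d), (15, 32, w), (20, 16, v), (26, 40, a), (28, 18, v), (36, 22, x)} with {(29, 15, p)} → {(15, 21, d), (15, 32, w), (20, 16, v), (26, 40, a), (28, 18, v), (36, 22, x)}
Difference: {(15, 21, d), (15, 32, w), (20, 16, v), (26, 40, a), (28, 18, v), (36, 22, x)} with {(1, 33, r), (11, 3, d), (12, 12, r), (13, 22, a), (18, 5, p), (5, 31, k)} → {(15, 21, d), (15, 32, w), (20, 16, v), (26, 40, a), (28, 18, v), (36, 22, x)}
Projecting to D, F: {(15, 21), (15, 32), (20, 16), (26, 40), (28, 18), (36, 22)}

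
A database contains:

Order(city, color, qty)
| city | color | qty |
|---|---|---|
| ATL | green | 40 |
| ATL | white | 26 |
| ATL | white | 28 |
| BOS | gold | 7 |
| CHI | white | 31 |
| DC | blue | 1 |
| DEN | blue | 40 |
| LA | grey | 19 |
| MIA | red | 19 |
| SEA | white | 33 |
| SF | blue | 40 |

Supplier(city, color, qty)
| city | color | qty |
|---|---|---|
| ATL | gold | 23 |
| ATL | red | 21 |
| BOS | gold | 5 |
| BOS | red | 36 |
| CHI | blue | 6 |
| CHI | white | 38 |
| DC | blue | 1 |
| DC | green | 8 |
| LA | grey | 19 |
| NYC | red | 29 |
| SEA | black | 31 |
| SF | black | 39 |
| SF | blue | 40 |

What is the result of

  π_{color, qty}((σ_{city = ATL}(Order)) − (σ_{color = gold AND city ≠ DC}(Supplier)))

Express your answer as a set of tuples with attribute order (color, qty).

Apply σ_{city = ATL}; surviving tuples: {(ATL, green, 40), (ATL, white, 26), (ATL, white, 28)}
Apply σ_{color = gold AND city ≠ DC}; surviving tuples: {(ATL, gold, 23), (BOS, gold, 5)}
Set difference of the two operands is {(ATL, green, 40), (ATL, white, 26), (ATL, white, 28)}.
Projecting to color, qty: {(green, 40), (white, 26), (white, 28)}

{(green, 40), (white, 26), (white, 28)}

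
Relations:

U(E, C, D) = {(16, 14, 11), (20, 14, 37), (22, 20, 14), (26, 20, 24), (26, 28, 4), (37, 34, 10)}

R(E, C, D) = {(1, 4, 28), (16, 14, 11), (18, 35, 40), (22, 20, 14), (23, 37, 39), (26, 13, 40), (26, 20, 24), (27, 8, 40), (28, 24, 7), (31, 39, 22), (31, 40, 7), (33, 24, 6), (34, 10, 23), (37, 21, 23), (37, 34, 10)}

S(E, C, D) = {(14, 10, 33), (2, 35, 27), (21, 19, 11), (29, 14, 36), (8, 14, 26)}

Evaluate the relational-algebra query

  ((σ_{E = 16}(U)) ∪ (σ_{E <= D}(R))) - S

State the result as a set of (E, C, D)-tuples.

σ[E = 16]: keep tuples satisfying E = 16 → {(16, 14, 11)}
σ[E <= D]: keep tuples satisfying E <= D → {(1, 4, 28), (18, 35, 40), (23, 37, 39), (26, 13, 40), (27, 8, 40)}
Set union of the two operands is {(1, 4, 28), (16, 14, 11), (18, 35, 40), (23, 37, 39), (26, 13, 40), (27, 8, 40)}.
Set difference of the two operands is {(1, 4, 28), (16, 14, 11), (18, 35, 40), (23, 37, 39), (26, 13, 40), (27, 8, 40)}.

{(1, 4, 28), (16, 14, 11), (18, 35, 40), (23, 37, 39), (26, 13, 40), (27, 8, 40)}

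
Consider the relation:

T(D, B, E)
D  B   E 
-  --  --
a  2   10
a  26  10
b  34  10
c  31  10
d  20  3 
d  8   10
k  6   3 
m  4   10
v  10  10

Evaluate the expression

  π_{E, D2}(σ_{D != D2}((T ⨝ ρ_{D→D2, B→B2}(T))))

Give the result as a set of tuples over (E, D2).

ρ[D→D2, B→B2]: schema becomes (D2, B2, E); tuples unchanged.
Joining T and ρ_{D→D2, B→B2}(T) on E yields {(a, 2, 10, a, 2), (a, 2, 10, a, 26), (a, 2, 10, b, 34), (a, 2, 10, c, 31), (a, 2, 10, d, 8), (a, 2, 10, m, 4), (a, 2, 10, v, 10), (a, 26, 10, a, 2), (a, 26, 10, a, 26), (a, 26, 10, b, 34), (a, 26, 10, c, 31), (a, 26, 10, d, 8), (a, 26, 10, m, 4), (a, 26, 10, v, 10), (b, 34, 10, a, 2), (b, 34, 10, a, 26), (b, 34, 10, b, 34), (b, 34, 10, c, 31), (b, 34, 10, d, 8), (b, 34, 10, m, 4), (b, 34, 10, v, 10), (c, 31, 10, a, 2), (c, 31, 10, a, 26), (c, 31, 10, b, 34), (c, 31, 10, c, 31), (c, 31, 10, d, 8), (c, 31, 10, m, 4), (c, 31, 10, v, 10), (d, 20, 3, d, 20), (d, 20, 3, k, 6), (d, 8, 10, a, 2), (d, 8, 10, a, 26), (d, 8, 10, b, 34), (d, 8, 10, c, 31), (d, 8, 10, d, 8), (d, 8, 10, m, 4), (d, 8, 10, v, 10), (k, 6, 3, d, 20), (k, 6, 3, k, 6), (m, 4, 10, a, 2), (m, 4, 10, a, 26), (m, 4, 10, b, 34), (m, 4, 10, c, 31), (m, 4, 10, d, 8), (m, 4, 10, m, 4), (m, 4, 10, v, 10), (v, 10, 10, a, 2), (v, 10, 10, a, 26), (v, 10, 10, b, 34), (v, 10, 10, c, 31), (v, 10, 10, d, 8), (v, 10, 10, m, 4), (v, 10, 10, v, 10)}.
Apply σ_{D != D2}; surviving tuples: {(a, 2, 10, b, 34), (a, 2, 10, c, 31), (a, 2, 10, d, 8), (a, 2, 10, m, 4), (a, 2, 10, v, 10), (a, 26, 10, b, 34), (a, 26, 10, c, 31), (a, 26, 10, d, 8), (a, 26, 10, m, 4), (a, 26, 10, v, 10), (b, 34, 10, a, 2), (b, 34, 10, a, 26), (b, 34, 10, c, 31), (b, 34, 10, d, 8), (b, 34, 10, m, 4), (b, 34, 10, v, 10), (c, 31, 10, a, 2), (c, 31, 10, a, 26), (c, 31, 10, b, 34), (c, 31, 10, d, 8), (c, 31, 10, m, 4), (c, 31, 10, v, 10), (d, 20, 3, k, 6), (d, 8, 10, a, 2), (d, 8, 10, a, 26), (d, 8, 10, b, 34), (d, 8, 10, c, 31), (d, 8, 10, m, 4), (d, 8, 10, v, 10), (k, 6, 3, d, 20), (m, 4, 10, a, 2), (m, 4, 10, a, 26), (m, 4, 10, b, 34), (m, 4, 10, c, 31), (m, 4, 10, d, 8), (m, 4, 10, v, 10), (v, 10, 10, a, 2), (v, 10, 10, a, 26), (v, 10, 10, b, 34), (v, 10, 10, c, 31), (v, 10, 10, d, 8), (v, 10, 10, m, 4)}
π_{E, D2} gives {(10, a), (10, b), (10, c), (10, d), (10, m), (10, v), (3, d), (3, k)} (34 duplicate(s) eliminated).

{(10, a), (10, b), (10, c), (10, d), (10, m), (10, v), (3, d), (3, k)}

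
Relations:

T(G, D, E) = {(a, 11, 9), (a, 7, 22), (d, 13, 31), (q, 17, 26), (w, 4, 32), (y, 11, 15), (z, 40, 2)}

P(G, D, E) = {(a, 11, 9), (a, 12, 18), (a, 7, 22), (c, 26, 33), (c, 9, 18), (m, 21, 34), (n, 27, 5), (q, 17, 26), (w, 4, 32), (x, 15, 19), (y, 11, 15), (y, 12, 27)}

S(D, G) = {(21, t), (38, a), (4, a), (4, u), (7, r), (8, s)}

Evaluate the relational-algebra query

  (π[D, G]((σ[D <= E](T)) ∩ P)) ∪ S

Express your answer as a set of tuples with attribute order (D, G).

Filtering on D <= E leaves {(a, 7, 22), (d, 13, 31), (q, 17, 26), (w, 4, 32), (y, 11, 15)}.
Set intersection of the two operands is {(a, 7, 22), (q, 17, 26), (w, 4, 32), (y, 11, 15)}.
π[D, G]: project onto (D, G) → {(11, y), (17, q), (4, w), (7, a)}
Set union of the two operands is {(11, y), (17, q), (21, t), (38, a), (4, a), (4, u), (4, w), (7, a), (7, r), (8, s)}.

{(11, y), (17, q), (21, t), (38, a), (4, a), (4, u), (4, w), (7, a), (7, r), (8, s)}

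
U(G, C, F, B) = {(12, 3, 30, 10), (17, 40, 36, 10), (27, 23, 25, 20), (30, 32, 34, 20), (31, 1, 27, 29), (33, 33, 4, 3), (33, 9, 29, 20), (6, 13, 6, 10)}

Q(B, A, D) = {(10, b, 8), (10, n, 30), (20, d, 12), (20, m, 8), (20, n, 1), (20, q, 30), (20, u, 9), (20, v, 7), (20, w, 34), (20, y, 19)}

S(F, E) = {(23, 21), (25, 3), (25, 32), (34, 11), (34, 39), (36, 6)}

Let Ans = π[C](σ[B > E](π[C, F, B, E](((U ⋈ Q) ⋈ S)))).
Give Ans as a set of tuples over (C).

{23, 32, 40}

Joining U and Q on B yields {(12, 3, 30, 10, b, 8), (12, 3, 30, 10, n, 30), (17, 40, 36, 10, b, 8), (17, 40, 36, 10, n, 30), (27, 23, 25, 20, d, 12), (27, 23, 25, 20, m, 8), (27, 23, 25, 20, n, 1), (27, 23, 25, 20, q, 30), (27, 23, 25, 20, u, 9), (27, 23, 25, 20, v, 7), (27, 23, 25, 20, w, 34), (27, 23, 25, 20, y, 19), (30, 32, 34, 20, d, 12), (30, 32, 34, 20, m, 8), (30, 32, 34, 20, n, 1), (30, 32, 34, 20, q, 30), (30, 32, 34, 20, u, 9), (30, 32, 34, 20, v, 7), (30, 32, 34, 20, w, 34), (30, 32, 34, 20, y, 19), (33, 9, 29, 20, d, 12), (33, 9, 29, 20, m, 8), (33, 9, 29, 20, n, 1), (33, 9, 29, 20, q, 30), (33, 9, 29, 20, u, 9), (33, 9, 29, 20, v, 7), (33, 9, 29, 20, w, 34), (33, 9, 29, 20, y, 19), (6, 13, 6, 10, b, 8), (6, 13, 6, 10, n, 30)}.
Joining (U ⋈ Q) and S on F yields {(17, 40, 36, 10, b, 8, 6), (17, 40, 36, 10, n, 30, 6), (27, 23, 25, 20, d, 12, 3), (27, 23, 25, 20, d, 12, 32), (27, 23, 25, 20, m, 8, 3), (27, 23, 25, 20, m, 8, 32), (27, 23, 25, 20, n, 1, 3), (27, 23, 25, 20, n, 1, 32), (27, 23, 25, 20, q, 30, 3), (27, 23, 25, 20, q, 30, 32), (27, 23, 25, 20, u, 9, 3), (27, 23, 25, 20, u, 9, 32), (27, 23, 25, 20, v, 7, 3), (27, 23, 25, 20, v, 7, 32), (27, 23, 25, 20, w, 34, 3), (27, 23, 25, 20, w, 34, 32), (27, 23, 25, 20, y, 19, 3), (27, 23, 25, 20, y, 19, 32), (30, 32, 34, 20, d, 12, 11), (30, 32, 34, 20, d, 12, 39), (30, 32, 34, 20, m, 8, 11), (30, 32, 34, 20, m, 8, 39), (30, 32, 34, 20, n, 1, 11), (30, 32, 34, 20, n, 1, 39), (30, 32, 34, 20, q, 30, 11), (30, 32, 34, 20, q, 30, 39), (30, 32, 34, 20, u, 9, 11), (30, 32, 34, 20, u, 9, 39), (30, 32, 34, 20, v, 7, 11), (30, 32, 34, 20, v, 7, 39), (30, 32, 34, 20, w, 34, 11), (30, 32, 34, 20, w, 34, 39), (30, 32, 34, 20, y, 19, 11), (30, 32, 34, 20, y, 19, 39)}.
π[C, F, B, E]: project onto (C, F, B, E) (29 duplicate(s) eliminated) → {(23, 25, 20, 3), (23, 25, 20, 32), (32, 34, 20, 11), (32, 34, 20, 39), (40, 36, 10, 6)}
σ[B > E]: keep tuples satisfying B > E → {(23, 25, 20, 3), (32, 34, 20, 11), (40, 36, 10, 6)}
π[C]: project onto (C) → {23, 32, 40}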